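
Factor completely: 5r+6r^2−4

Need a pair with product 6·(−4) = −24 and sum 5: that's 8 and −3.
Split the middle term: 6r^2+8r − 3r−4 = 2r(3r+4) − (3r+4).

(2r−1)(3r+4)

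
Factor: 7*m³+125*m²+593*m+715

(7*m+13)*(m+11)*(m+5)

Trying the rational-root candidates, m = -13/7 is a root, so (7*m+13) is a factor; dividing leaves m²+16*m+55.
The remaining quadratic factors as (m+11)(m+5).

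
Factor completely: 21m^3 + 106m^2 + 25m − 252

Trying the rational-root candidates, m = −4 is a root, so (m + 4) is a factor; dividing leaves 21m^2 + 22m − 63.
The remaining quadratic factors as (7m − 9)(3m + 7).

(3m + 7)(7m − 9)(m + 4)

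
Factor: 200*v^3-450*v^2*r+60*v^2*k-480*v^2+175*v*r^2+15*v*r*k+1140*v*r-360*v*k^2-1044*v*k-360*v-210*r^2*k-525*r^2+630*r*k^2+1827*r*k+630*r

(5*v-6*k-15)*(4*v-7*r)*(10*v-5*r+15*k+6)

Group: 4*v*(50*v^2-25*v*r+15*v*k-120*v+30*r*k+75*r-90*k^2-261*k-90) - 7*r*(50*v^2-25*v*r+15*v*k-120*v+30*r*k+75*r-90*k^2-261*k-90); both groups contain (50*v^2-25*v*r+15*v*k-120*v+30*r*k+75*r-90*k^2-261*k-90), so (4*v-7*r) is a factor with cofactor 50*v^2-25*v*r+15*v*k-120*v+30*r*k+75*r-90*k^2-261*k-90.
The cofactor groups again: 50*v^2-25*v*r+15*v*k-120*v+30*r*k+75*r-90*k^2-261*k-90 = 10*v*(5*v-6*k-15) + (-5*r+15*k+6)*(5*v-6*k-15); both groups contain (5*v-6*k-15), giving (10*v-5*r+15*k+6)*(5*v-6*k-15).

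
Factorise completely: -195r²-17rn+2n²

-(15r-n)(13r+2n)

Group: -13r(15r-n) - 2n(15r-n); both groups contain (15r-n).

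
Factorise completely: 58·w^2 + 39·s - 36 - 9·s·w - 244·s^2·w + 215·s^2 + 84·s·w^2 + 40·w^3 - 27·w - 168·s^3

Group: 7·s·(-24·s^2 - 28·s·w + 41·s + 20·w^2 - w - 12) + (2·w + 3)·(-24·s^2 - 28·s·w + 41·s + 20·w^2 - w - 12); both groups contain (-24·s^2 - 28·s·w + 41·s + 20·w^2 - w - 12), so (7·s + 2·w + 3) is a factor with cofactor -24·s^2 - 28·s·w + 41·s + 20·w^2 - w - 12.
The cofactor groups again: -24·s^2 - 28·s·w + 41·s + 20·w^2 - w - 12 = -3·s·(8·s - 4·w - 3) + (-5·w + 4)·(8·s - 4·w - 3); both groups contain (8·s - 4·w - 3), giving -(3·s + 5·w - 4)·(8·s - 4·w - 3).

-(3·s + 5·w - 4)·(7·s + 2·w + 3)·(8·s - 4·w - 3)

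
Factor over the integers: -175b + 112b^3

Every term has a factor of 7b. Then 16b^2 - 25 = (4b)² − (5)².

7b(4b + 5)(4b - 5)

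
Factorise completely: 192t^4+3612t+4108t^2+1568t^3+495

(2t+3)(4t+11)(4t+15)(6t+1)

Among the possible rational roots, t = -1/6 is a root, giving the factor (6t+1) and quotient 32t^3+256t^2+642t+495.
Then t = -3/2 is a root, so (2t+3) divides it; the quotient is 16t^2+104t+165.
The remaining quadratic factors as (4t+15)(4t+11).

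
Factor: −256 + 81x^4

(3x + 4)(3x − 4)(9x^2 + 16)

(3x)⁴ − (4)⁴ = ((3x)² − (4)²)((3x)² + (4)²); the first factor splits again, the second (9x^2 + 16) is irreducible.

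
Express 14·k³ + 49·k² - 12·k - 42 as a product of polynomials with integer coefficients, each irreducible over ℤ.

Group as (14·k³ - 12·k) + (49·k² - 42) = 2·k·(7·k² - 6) + 7·(7·k² - 6).
Both groups share the factor (7·k² - 6).

(2·k + 7)·(7·k² - 6)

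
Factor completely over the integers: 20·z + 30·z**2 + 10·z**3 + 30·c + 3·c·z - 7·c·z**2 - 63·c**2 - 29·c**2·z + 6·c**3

Group: 3·c·(2·c**2 - 11·c·z - 21·c + 5·z**2 + 15·z + 10) + 2·z·(2·c**2 - 11·c·z - 21·c + 5·z**2 + 15·z + 10); both groups contain (2·c**2 - 11·c·z - 21·c + 5·z**2 + 15·z + 10), so (3·c + 2·z) is a factor with cofactor 2·c**2 - 11·c·z - 21·c + 5·z**2 + 15·z + 10.
The cofactor groups again: 2·c**2 - 11·c·z - 21·c + 5·z**2 + 15·z + 10 = 2·c·(c - 5·z - 10) + (-z - 1)·(c - 5·z - 10); both groups contain (c - 5·z - 10), giving (2·c - z - 1)·(c - 5·z - 10).

(2·c - z - 1)·(3·c + 2·z)·(c - 5·z - 10)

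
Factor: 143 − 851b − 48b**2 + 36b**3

(2b − 11)(3b + 13)(6b − 1)

Among the possible rational roots, b = 1/6 is a root, so (6b − 1) is a factor; dividing leaves 6b**2 − 7b − 143.
The remaining quadratic factors as (2b − 11)(3b + 13).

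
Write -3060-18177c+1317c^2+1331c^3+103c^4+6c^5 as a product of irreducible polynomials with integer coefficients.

(6c+1)(c+5)(c-3)(c^2+15c+204)

By the rational root theorem, c = -5 is a root, so (c+5) divides it; the quotient is 6c^4+73c^3+966c^2-3513c-612.
Then c = 3 is a root, so (c-3) divides it; the quotient is 6c^3+91c^2+1239c+204.
Next, c = -1/6 is a root, so (6c+1) divides it; the quotient is c^2+15c+204.
The quadratic c^2+15c+204 has discriminant -591 < 0 and is irreducible over ℤ.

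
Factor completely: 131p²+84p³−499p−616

(3p−7)(4p+11)(7p+8)

Testing divisors of the constant over divisors of the leading coefficient, p = −8/7 is a root, giving the factor (7p+8) and quotient 12p²+5p−77.
The remaining quadratic factors as (4p+11)(3p−7).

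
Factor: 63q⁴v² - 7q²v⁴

7q²v²(3q + v)(3q - v)

Factor out 7q²v², leaving 9q² - v², which is a difference of two squares.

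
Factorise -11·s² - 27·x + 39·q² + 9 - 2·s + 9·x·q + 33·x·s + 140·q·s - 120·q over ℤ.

(3·x + 13·q - s - 1)·(3·q + 11·s - 9)

Group: 3·q·(3·x + 13·q - s - 1) + (11·s - 9)·(3·x + 13·q - s - 1); both groups contain (3·x + 13·q - s - 1).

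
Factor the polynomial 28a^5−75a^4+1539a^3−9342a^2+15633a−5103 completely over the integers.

Among the possible rational roots, a = 3 is a root, giving the factor (a−3) and quotient 28a^4+9a^3+1566a^2−4644a+1701.
Then a = 3/7 is a root, giving the factor (7a−3) and quotient 4a^3+3a^2+225a−567.
Continuing, a = 9/4 is a root, giving the factor (4a−9) and quotient a^2+3a+63.
The quadratic a^2+3a+63 has discriminant −243 < 0 and is irreducible over ℤ.

(4a−9)(7a−3)(a−3)(a^2+3a+63)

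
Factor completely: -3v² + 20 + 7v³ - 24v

Among the possible rational roots, v = 10/7 is a root, so (7v - 10) is a factor; dividing leaves v² + v - 2.
The remaining quadratic factors as (v + 2)(v - 1).

(7v - 10)(v + 2)(v - 1)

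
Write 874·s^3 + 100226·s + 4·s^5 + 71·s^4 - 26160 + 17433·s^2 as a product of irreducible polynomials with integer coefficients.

(4·s - 1)·(s + 15)·(s + 8)·(s^2 - 5·s + 218)

Testing divisors of the constant over divisors of the leading coefficient, s = 1/4 is a root, so (4·s - 1) is a factor; dividing leaves s^4 + 18·s^3 + 223·s^2 + 4414·s + 26160.
Then s = -8 is a root, giving the factor (s + 8) and quotient s^3 + 10·s^2 + 143·s + 3270.
Then s = -15 is a root, giving the factor (s + 15) and quotient s^2 - 5·s + 218.
The quadratic s^2 - 5·s + 218 has discriminant -847 < 0 and is irreducible over ℤ.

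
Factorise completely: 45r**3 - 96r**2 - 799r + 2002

(3r + 13)(3r - 11)(5r - 14)

By the rational root theorem, r = 11/3 is a root, so (3r - 11) is a factor; dividing leaves 15r**2 + 23r - 182.
The remaining quadratic factors as (3r + 13)(5r - 14).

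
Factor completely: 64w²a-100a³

Every term has a factor of 4a. Then 16w²-25a² = (4w)² − (5a)².

4a(4w-5a)(4w+5a)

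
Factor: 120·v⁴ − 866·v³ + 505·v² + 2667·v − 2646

(4·v + 7)·(5·v − 9)·(6·v − 7)·(v − 6)

Among the possible rational roots, v = −7/4 is a root, so (4·v + 7) is a factor; dividing leaves 30·v³ − 269·v² + 597·v − 378.
Continuing, v = 6 is a root, so (v − 6) is a factor; dividing leaves 30·v² − 89·v + 63.
The remaining quadratic factors as (5·v − 9)(6·v − 7).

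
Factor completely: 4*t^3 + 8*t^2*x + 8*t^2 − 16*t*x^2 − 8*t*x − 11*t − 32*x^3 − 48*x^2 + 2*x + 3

Group: 2*t*(2*t^2 + 8*t*x + 5*t + 8*x^2 + 10*x − 3) + (−4*x − 1)*(2*t^2 + 8*t*x + 5*t + 8*x^2 + 10*x − 3); both groups contain (2*t^2 + 8*t*x + 5*t + 8*x^2 + 10*x − 3), so (2*t − 4*x − 1) is a factor with cofactor 2*t^2 + 8*t*x + 5*t + 8*x^2 + 10*x − 3.
The cofactor groups again: 2*t^2 + 8*t*x + 5*t + 8*x^2 + 10*x − 3 = 2*t*(t + 2*x + 3) + (4*x − 1)*(t + 2*x + 3); both groups contain (t + 2*x + 3), giving (2*t + 4*x − 1)*(t + 2*x + 3).

(2*t + 4*x − 1)*(2*t − 4*x − 1)*(t + 2*x + 3)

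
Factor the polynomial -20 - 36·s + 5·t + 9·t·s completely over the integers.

Group as (9·t·s + 5·t) + (-36·s - 20) = t·(9·s + 5) - 4·(9·s + 5).
Both groups share the factor (9·s + 5).

(9·s + 5)·(t - 4)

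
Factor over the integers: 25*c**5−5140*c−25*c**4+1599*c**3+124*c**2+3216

Among the possible rational roots, c = −2 is a root, so (c+2) divides it; the quotient is 25*c**4−75*c**3+1749*c**2−3374*c+1608.
Continuing, c = 4/5 is a root, giving the factor (5*c−4) and quotient 5*c**3−11*c**2+341*c−402.
Continuing, c = 6/5 is a root, giving the factor (5*c−6) and quotient c**2−c+67.
The quadratic c**2−c+67 has discriminant −267 < 0 and is irreducible over ℤ.

(5*c−4)*(5*c−6)*(c+2)*(c**2−c+67)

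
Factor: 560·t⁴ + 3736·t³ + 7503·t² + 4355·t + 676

(4·t + 1)·(4·t + 13)·(5·t + 13)·(7·t + 4)

Among the possible rational roots, t = -13/4 is a root, so (4·t + 13) is a factor; dividing leaves 140·t³ + 479·t² + 319·t + 52.
Next, t = -4/7 is a root, so (7·t + 4) divides it; the quotient is 20·t² + 57·t + 13.
The remaining quadratic factors as (5·t + 13)(4·t + 1).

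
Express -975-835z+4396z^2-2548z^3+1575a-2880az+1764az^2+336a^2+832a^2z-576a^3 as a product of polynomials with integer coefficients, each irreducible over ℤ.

-(8a+14z-13)(8a-14z-5)(9a-13z+15)

Group: 8a(-72a^2-22az-3a+182z^2-379z+195) + (-14z-5)(-72a^2-22az-3a+182z^2-379z+195); both groups contain (-72a^2-22az-3a+182z^2-379z+195), so (8a-14z-5) is a factor with cofactor -72a^2-22az-3a+182z^2-379z+195.
The cofactor groups again: -72a^2-22az-3a+182z^2-379z+195 = -9a(8a+14z-13) + (13z-15)(8a+14z-13); both groups contain (8a+14z-13), giving -(9a-13z+15)(8a+14z-13).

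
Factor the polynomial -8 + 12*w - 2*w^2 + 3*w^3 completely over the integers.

(3*w - 2)*(w^2 + 4)

Group as (3*w^3 + 12*w) + (-2*w^2 - 8) = 3*w*(w^2 + 4) - 2*(w^2 + 4).
Both groups share the factor (w^2 + 4).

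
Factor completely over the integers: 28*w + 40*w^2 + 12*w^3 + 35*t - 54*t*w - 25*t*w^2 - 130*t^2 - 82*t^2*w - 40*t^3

-(2*t + 3*w + 7)*(4*t - w - 1)*(5*t + 4*w)

Group: 4*t*(-10*t^2 - 23*t*w - 35*t - 12*w^2 - 28*w) + (-w - 1)*(-10*t^2 - 23*t*w - 35*t - 12*w^2 - 28*w); both groups contain (-10*t^2 - 23*t*w - 35*t - 12*w^2 - 28*w), so (4*t - w - 1) is a factor with cofactor -10*t^2 - 23*t*w - 35*t - 12*w^2 - 28*w.
The cofactor groups again: -10*t^2 - 23*t*w - 35*t - 12*w^2 - 28*w = -2*t*(5*t + 4*w) + (-3*w - 7)*(5*t + 4*w); both groups contain (5*t + 4*w), giving -(2*t + 3*w + 7)*(5*t + 4*w).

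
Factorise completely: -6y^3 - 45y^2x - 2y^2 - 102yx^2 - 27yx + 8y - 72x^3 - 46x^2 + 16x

-(y + 2x)(y + 4x - 1)(6y + 9x + 8)

Group: y(-6y^2 - 21yx - 8y - 18x^2 - 16x) + (4x - 1)(-6y^2 - 21yx - 8y - 18x^2 - 16x); both groups contain (-6y^2 - 21yx - 8y - 18x^2 - 16x), so (y + 4x - 1) is a factor with cofactor -6y^2 - 21yx - 8y - 18x^2 - 16x.
The cofactor groups again: -6y^2 - 21yx - 8y - 18x^2 - 16x = -6y(y + 2x) + (-9x - 8)(y + 2x); both groups contain (y + 2x), giving -(6y + 9x + 8)(y + 2x).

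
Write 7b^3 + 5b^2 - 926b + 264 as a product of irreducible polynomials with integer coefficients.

Among the possible rational roots, b = 11 is a root, so (b - 11) is a factor; dividing leaves 7b^2 + 82b - 24.
The remaining quadratic factors as (7b - 2)(b + 12).

(7b - 2)(b + 12)(b - 11)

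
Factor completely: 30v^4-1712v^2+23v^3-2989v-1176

By the rational root theorem, v = 8 is a root, so (v-8) divides it; the quotient is 30v^3+263v^2+392v+147.
Then v = -7/6 is a root, so (6v+7) divides it; the quotient is 5v^2+38v+21.
The remaining quadratic factors as (v+7)(5v+3).

(5v+3)(6v+7)(v+7)(v-8)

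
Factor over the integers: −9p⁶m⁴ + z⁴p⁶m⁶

m⁴p⁶(z²m + 3)(z²m − 3)

Every term has a factor of p⁶m⁴; factoring it out leaves z⁴m² − 9.
Recognize a difference of squares with the parts z²m and 3.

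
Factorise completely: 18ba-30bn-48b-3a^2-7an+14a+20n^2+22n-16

(6b-a-4n+2)(3a-5n-8)

Group: 3a(6b-a-4n+2) + (-5n-8)(6b-a-4n+2); both groups contain (6b-a-4n+2).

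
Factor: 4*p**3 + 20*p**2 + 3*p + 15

Group as (4*p**3 + 3*p) + (20*p**2 + 15) = p*(4*p**2 + 3) + 5*(4*p**2 + 3).
Both groups share the factor (4*p**2 + 3).

(p + 5)*(4*p**2 + 3)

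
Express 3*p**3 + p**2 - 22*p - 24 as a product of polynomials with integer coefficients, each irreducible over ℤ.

Among the possible rational roots, p = -4/3 is a root, giving the factor (3*p + 4) and quotient p**2 - p - 6.
The remaining quadratic factors as (p - 3)(p + 2).

(3*p + 4)*(p + 2)*(p - 3)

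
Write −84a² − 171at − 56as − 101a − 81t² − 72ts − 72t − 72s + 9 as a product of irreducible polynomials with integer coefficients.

−(12a + 9t + 8s − 1)(7a + 9t + 9)

Group: −7a(12a + 9t + 8s − 1) + (−9t − 9)(12a + 9t + 8s − 1); both groups contain (12a + 9t + 8s − 1).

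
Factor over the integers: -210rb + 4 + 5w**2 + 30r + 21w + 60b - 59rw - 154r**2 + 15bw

Group: -14r(11r + 15b + 5w + 1) + (w + 4)(11r + 15b + 5w + 1); both groups contain (11r + 15b + 5w + 1).

-(14r - w - 4)(11r + 15b + 5w + 1)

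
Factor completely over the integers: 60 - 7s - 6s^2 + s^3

(s + 3)(s - 4)(s - 5)

By the rational root theorem, s = 5 is a root, so (s - 5) divides it; the quotient is s^2 - s - 12.
The remaining quadratic factors as (s + 3)(s - 4).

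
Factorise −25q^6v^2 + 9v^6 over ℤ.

−v^2(5q^3 + 3v^2)(5q^3 − 3v^2)

Factor out v^2 first: what remains is −25q^6 + 9v^4.
Recognize a difference of squares with the parts 3v^2 and 5q^3.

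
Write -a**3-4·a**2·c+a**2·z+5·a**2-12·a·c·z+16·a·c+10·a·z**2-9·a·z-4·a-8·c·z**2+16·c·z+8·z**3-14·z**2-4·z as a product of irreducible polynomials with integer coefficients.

-(a+2·z-4)·(a+4·c-4·z-1)·(a+z)

Group: a·(-a**2-4·a·c+3·a·z+a-4·c·z+4·z**2+z) + (2·z-4)·(-a**2-4·a·c+3·a·z+a-4·c·z+4·z**2+z); both groups contain (-a**2-4·a·c+3·a·z+a-4·c·z+4·z**2+z), so (a+2·z-4) is a factor with cofactor -a**2-4·a·c+3·a·z+a-4·c·z+4·z**2+z.
The cofactor groups again: -a**2-4·a·c+3·a·z+a-4·c·z+4·z**2+z = -a·(a+4·c-4·z-1) - z·(a+4·c-4·z-1); both groups contain (a+4·c-4·z-1), giving -(a+z)·(a+4·c-4·z-1).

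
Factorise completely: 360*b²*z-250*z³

10*z*(6*b+5*z)*(6*b-5*z)

Every term has a factor of 10*z. Then 36*b²-25*z² = (6*b)² − (5*z)².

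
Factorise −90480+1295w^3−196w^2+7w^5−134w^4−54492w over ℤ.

Among the possible rational roots, w = 10 is a root, so (w−10) is a factor; dividing leaves 7w^4−64w^3+655w^2+6354w+9048.
Then w = −4 is a root, giving the factor (w+4) and quotient 7w^3−92w^2+1023w+2262.
Next, w = −13/7 is a root, so (7w+13) is a factor; dividing leaves w^2−15w+174.
The quadratic w^2−15w+174 has discriminant −471 < 0 and is irreducible over ℤ.

(7w+13)(w+4)(w−10)(w^2−15w+174)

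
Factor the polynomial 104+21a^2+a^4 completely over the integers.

(a^2+13)(a^2+8)

Substitute u = a^2 to get a quadratic in u, then factor.
a^2+13 is irreducible over ℤ (always positive, so no real roots).
a^2+8 is irreducible over ℤ (always positive, so no real roots).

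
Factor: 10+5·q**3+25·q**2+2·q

Group as (5·q**3+2·q) + (25·q**2+10) = q·(5·q**2+2) + 5·(5·q**2+2).
Both groups share the factor (5·q**2+2).

(q+5)·(5·q**2+2)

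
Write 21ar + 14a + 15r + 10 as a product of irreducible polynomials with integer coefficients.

(3r + 2)(7a + 5)

Group as (21ar + 14a) + (15r + 10) = 7a(3r + 2) + 5(3r + 2).
Both groups share the factor (3r + 2).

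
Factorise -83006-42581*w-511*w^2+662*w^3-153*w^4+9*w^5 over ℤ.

(3*w+11)*(3*w+7)*(w-14)*(w^2-9*w+77)

Among the possible rational roots, w = -11/3 is a root, giving the factor (3*w+11) and quotient 3*w^4-62*w^3+448*w^2-1813*w-7546.
Next, w = 14 is a root, so (w-14) is a factor; dividing leaves 3*w^3-20*w^2+168*w+539.
Continuing, w = -7/3 is a root, giving the factor (3*w+7) and quotient w^2-9*w+77.
The quadratic w^2-9*w+77 has discriminant -227 < 0 and is irreducible over ℤ.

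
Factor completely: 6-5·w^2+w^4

Substitute u = w^2 to get a quadratic in u, then factor.
w^2-3 is irreducible over ℤ (3 is not a perfect square).
w^2-2 is irreducible over ℤ (2 is not a perfect square).

(w^2-2)·(w^2-3)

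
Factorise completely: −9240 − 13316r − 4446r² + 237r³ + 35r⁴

(5r + 6)(7r + 11)(r + 14)(r − 10)

Testing divisors of the constant over divisors of the leading coefficient, r = 10 is a root, giving the factor (r − 10) and quotient 35r³ + 587r² + 1424r + 924.
Continuing, r = −14 is a root, so (r + 14) is a factor; dividing leaves 35r² + 97r + 66.
The remaining quadratic factors as (5r + 6)(7r + 11).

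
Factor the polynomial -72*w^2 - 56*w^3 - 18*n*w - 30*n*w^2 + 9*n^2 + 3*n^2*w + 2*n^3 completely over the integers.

(2*n + 7*w + 9)*(n + 2*w)*(n - 4*w)

Group: 2*n*(n^2 - 2*n*w - 8*w^2) + (7*w + 9)*(n^2 - 2*n*w - 8*w^2); both groups contain (n^2 - 2*n*w - 8*w^2), so (2*n + 7*w + 9) is a factor with cofactor n^2 - 2*n*w - 8*w^2.
The cofactor groups again: n^2 - 2*n*w - 8*w^2 = n*(n - 4*w) + 2*w*(n - 4*w); both groups contain (n - 4*w), giving (n + 2*w)*(n - 4*w).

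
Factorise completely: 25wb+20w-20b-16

Group as (25wb+20w) + (-20b-16) = 5w(5b+4) - 4(5b+4).
Both groups share the factor (5b+4).

(5b+4)(5w-4)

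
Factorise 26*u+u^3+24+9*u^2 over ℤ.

Trying the rational-root candidates, u = -4 is a root, giving the factor (u+4) and quotient u^2+5*u+6.
The remaining quadratic factors as (u+2)(u+3).

(u+2)*(u+3)*(u+4)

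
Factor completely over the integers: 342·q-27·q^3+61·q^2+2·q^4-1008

(2·q+7)·(q-3)·(q-6)·(q-8)

Trying the rational-root candidates, q = 8 is a root, so (q-8) is a factor; dividing leaves 2·q^3-11·q^2-27·q+126.
Then q = -7/2 is a root, so (2·q+7) is a factor; dividing leaves q^2-9·q+18.
The remaining quadratic factors as (q-3)(q-6).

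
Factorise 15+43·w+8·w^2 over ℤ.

Need a pair with product 8·15 = 120 and sum 43: that's 3 and 40.
Split the middle term: 8·w^2+3·w + 40·w+15 = w·(8·w+3) + 5·(8·w+3).

(8·w+3)·(w+5)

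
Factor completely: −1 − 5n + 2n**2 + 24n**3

Trying the rational-root candidates, n = 1/2 is a root, so (2n − 1) divides it; the quotient is 12n**2 + 7n + 1.
The remaining quadratic factors as (4n + 1)(3n + 1).

(2n − 1)(3n + 1)(4n + 1)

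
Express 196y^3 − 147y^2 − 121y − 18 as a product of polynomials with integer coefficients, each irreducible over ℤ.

(4y + 1)(7y + 2)(7y − 9)

Testing divisors of the constant over divisors of the leading coefficient, y = −1/4 is a root, so (4y + 1) is a factor; dividing leaves 49y^2 − 49y − 18.
The remaining quadratic factors as (7y − 9)(7y + 2).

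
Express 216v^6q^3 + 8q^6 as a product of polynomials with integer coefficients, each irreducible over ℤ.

Factor out 8q^3 first: what remains is 27v^6 + q^3.
Recognize a sum of cubes with the parts q and 3v^2.

8q^3(3v^2 + q)(9v^4 - 3v^2q + q^2)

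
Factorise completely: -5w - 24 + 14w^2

Need a pair with product 14·(-24) = -336 and sum -5: that's -21 and 16.
Split the middle term: 14w^2 - 21w + 16w - 24 = 7w(2w - 3) + 8(2w - 3).

(2w - 3)(7w + 8)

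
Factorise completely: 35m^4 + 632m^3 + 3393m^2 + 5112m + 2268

Among the possible rational roots, m = -9 is a root, so (m + 9) is a factor; dividing leaves 35m^3 + 317m^2 + 540m + 252.
Next, m = -6/7 is a root, so (7m + 6) divides it; the quotient is 5m^2 + 41m + 42.
The remaining quadratic factors as (5m + 6)(m + 7).

(5m + 6)(7m + 6)(m + 7)(m + 9)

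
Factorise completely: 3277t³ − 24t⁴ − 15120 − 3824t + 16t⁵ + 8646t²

(4t + 7)(4t − 5)(t + 2)(t² − 4t + 216)

Testing divisors of the constant over divisors of the leading coefficient, t = −7/4 is a root, so (4t + 7) is a factor; dividing leaves 4t⁴ − 13t³ + 842t² + 688t − 2160.
Continuing, t = −2 is a root, giving the factor (t + 2) and quotient 4t³ − 21t² + 884t − 1080.
Then t = 5/4 is a root, giving the factor (4t − 5) and quotient t² − 4t + 216.
The quadratic t² − 4t + 216 has discriminant −848 < 0 and is irreducible over ℤ.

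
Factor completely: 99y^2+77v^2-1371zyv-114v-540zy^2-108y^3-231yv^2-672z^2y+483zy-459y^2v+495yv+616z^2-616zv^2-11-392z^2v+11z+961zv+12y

Group: 7z(-96zy-56zv+88z-36y^2-21yv+45y+7v-11) + (3y+11v+1)(-96zy-56zv+88z-36y^2-21yv+45y+7v-11); both groups contain (-96zy-56zv+88z-36y^2-21yv+45y+7v-11), so (7z+3y+11v+1) is a factor with cofactor -96zy-56zv+88z-36y^2-21yv+45y+7v-11.
The cofactor groups again: -96zy-56zv+88z-36y^2-21yv+45y+7v-11 = -12y(8z+3y-1) + (-7v+11)(8z+3y-1); both groups contain (8z+3y-1), giving -(12y+7v-11)(8z+3y-1).

-(7z+3y+11v+1)(8z+3y-1)(12y+7v-11)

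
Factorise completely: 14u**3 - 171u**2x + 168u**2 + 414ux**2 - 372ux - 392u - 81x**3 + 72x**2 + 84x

Group: u(14u**2 - 129ux + 196u + 27x**2 - 42x) + (-3x - 2)(14u**2 - 129ux + 196u + 27x**2 - 42x); both groups contain (14u**2 - 129ux + 196u + 27x**2 - 42x), so (u - 3x - 2) is a factor with cofactor 14u**2 - 129ux + 196u + 27x**2 - 42x.
The cofactor groups again: 14u**2 - 129ux + 196u + 27x**2 - 42x = u(14u - 3x) + (-9x + 14)(14u - 3x); both groups contain (14u - 3x), giving (u - 9x + 14)(14u - 3x).

(14u - 3x)(u - 3x - 2)(u - 9x + 14)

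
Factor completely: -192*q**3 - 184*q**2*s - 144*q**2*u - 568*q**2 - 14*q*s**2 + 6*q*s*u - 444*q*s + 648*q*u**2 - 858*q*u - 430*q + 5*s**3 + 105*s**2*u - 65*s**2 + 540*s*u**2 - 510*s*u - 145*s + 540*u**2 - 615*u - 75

-(4*q + s + 9*u + 1)*(6*q + 5*s + 5)*(8*q - s - 12*u + 15)

Group: 6*q*(-32*q**2 - 4*q*s - 24*q*u - 68*q + s**2 + 21*s*u - 14*s + 108*u**2 - 123*u - 15) + (5*s + 5)*(-32*q**2 - 4*q*s - 24*q*u - 68*q + s**2 + 21*s*u - 14*s + 108*u**2 - 123*u - 15); both groups contain (-32*q**2 - 4*q*s - 24*q*u - 68*q + s**2 + 21*s*u - 14*s + 108*u**2 - 123*u - 15), so (6*q + 5*s + 5) is a factor with cofactor -32*q**2 - 4*q*s - 24*q*u - 68*q + s**2 + 21*s*u - 14*s + 108*u**2 - 123*u - 15.
The cofactor groups again: -32*q**2 - 4*q*s - 24*q*u - 68*q + s**2 + 21*s*u - 14*s + 108*u**2 - 123*u - 15 = -8*q*(4*q + s + 9*u + 1) + (s + 12*u - 15)*(4*q + s + 9*u + 1); both groups contain (4*q + s + 9*u + 1), giving -(8*q - s - 12*u + 15)*(4*q + s + 9*u + 1).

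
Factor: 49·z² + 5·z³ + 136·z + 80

Among the possible rational roots, z = -4/5 is a root, so (5·z + 4) is a factor; dividing leaves z² + 9·z + 20.
The remaining quadratic factors as (z + 5)(z + 4).

(5·z + 4)·(z + 4)·(z + 5)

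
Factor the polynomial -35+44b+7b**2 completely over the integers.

Need a pair with product 7·(-35) = -245 and sum 44: that's -5 and 49.
Split the middle term: 7b**2-5b + 49b-35 = b(7b-5) + 7(7b-5).

(7b-5)(b+7)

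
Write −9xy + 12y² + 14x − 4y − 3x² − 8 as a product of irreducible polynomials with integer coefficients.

Group: −3x(x + 4y − 4) + (3y + 2)(x + 4y − 4); both groups contain (x + 4y − 4).

−(3x − 3y − 2)(x + 4y − 4)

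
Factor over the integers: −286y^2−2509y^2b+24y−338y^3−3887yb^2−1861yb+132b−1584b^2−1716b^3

Group: 2y(−169y^2−325yb−143y−156b^2−144b+12) + 11b(−169y^2−325yb−143y−156b^2−144b+12); both groups contain (−169y^2−325yb−143y−156b^2−144b+12), so (2y+11b) is a factor with cofactor −169y^2−325yb−143y−156b^2−144b+12.
The cofactor groups again: −169y^2−325yb−143y−156b^2−144b+12 = −13y(13y+13b−1) + (−12b−12)(13y+13b−1); both groups contain (13y+13b−1), giving −(13y+12b+12)(13y+13b−1).

−(2y+11b)(13y+12b+12)(13y+13b−1)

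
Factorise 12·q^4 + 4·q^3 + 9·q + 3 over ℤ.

(3·q + 1)·(4·q^3 + 3)

Group as (12·q^4 + 9·q) + (4·q^3 + 3) = 3·q·(4·q^3 + 3) + (4·q^3 + 3).
Both groups share the factor (4·q^3 + 3).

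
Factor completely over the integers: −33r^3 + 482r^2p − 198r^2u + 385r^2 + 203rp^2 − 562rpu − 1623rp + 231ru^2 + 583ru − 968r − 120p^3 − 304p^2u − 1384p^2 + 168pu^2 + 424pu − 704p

Group: r(−33r^2 − 13rp + 33ru + 121r + 8p^2 + 24pu + 88p) + (−15p + 7u − 8)(−33r^2 − 13rp + 33ru + 121r + 8p^2 + 24pu + 88p); both groups contain (−33r^2 − 13rp + 33ru + 121r + 8p^2 + 24pu + 88p), so (r − 15p + 7u − 8) is a factor with cofactor −33r^2 − 13rp + 33ru + 121r + 8p^2 + 24pu + 88p.
The cofactor groups again: −33r^2 − 13rp + 33ru + 121r + 8p^2 + 24pu + 88p = −3r(11r + 8p) + (p + 3u + 11)(11r + 8p); both groups contain (11r + 8p), giving −(3r − p − 3u − 11)(11r + 8p).

−(r − 15p + 7u − 8)(3r − p − 3u − 11)(11r + 8p)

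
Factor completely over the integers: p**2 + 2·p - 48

(p + 8)·(p - 6)

Two integers with product -48 and sum 2 are 8 and -6.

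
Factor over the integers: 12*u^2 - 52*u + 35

Need a pair with product 12·35 = 420 and sum -52: that's -10 and -42.
Split the middle term: 12*u^2 - 10*u - 42*u + 35 = 2*u*(6*u - 5) - 7*(6*u - 5).

(2*u - 7)*(6*u - 5)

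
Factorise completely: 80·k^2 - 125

5·(4·k + 5)·(4·k - 5)

Pull out the common factor 5; 16·k^2 - 25 is a difference of squares.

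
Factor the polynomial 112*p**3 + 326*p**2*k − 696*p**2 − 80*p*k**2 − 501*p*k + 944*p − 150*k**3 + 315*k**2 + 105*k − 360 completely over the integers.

(7*p − 5*k − 5)*(8*p + 5*k − 8)*(2*p + 6*k − 9)

Group: 8*p*(14*p**2 + 32*p*k − 73*p − 30*k**2 + 15*k + 45) + (5*k − 8)*(14*p**2 + 32*p*k − 73*p − 30*k**2 + 15*k + 45); both groups contain (14*p**2 + 32*p*k − 73*p − 30*k**2 + 15*k + 45), so (8*p + 5*k − 8) is a factor with cofactor 14*p**2 + 32*p*k − 73*p − 30*k**2 + 15*k + 45.
The cofactor groups again: 14*p**2 + 32*p*k − 73*p − 30*k**2 + 15*k + 45 = 7*p*(2*p + 6*k − 9) + (−5*k − 5)*(2*p + 6*k − 9); both groups contain (2*p + 6*k − 9), giving (7*p − 5*k − 5)*(2*p + 6*k − 9).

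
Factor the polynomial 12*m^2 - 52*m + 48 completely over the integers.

Pull out the common factor 4, then factor the remaining trinomial.

4*(3*m - 4)*(m - 3)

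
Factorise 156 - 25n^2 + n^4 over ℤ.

(n^2 - 12)(n^2 - 13)

Substitute u = n^2 to get a quadratic in u, then factor.
n^2 - 13 is irreducible over ℤ (13 is not a perfect square).
n^2 - 12 is irreducible over ℤ (12 is not a perfect square).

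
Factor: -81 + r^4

(r + 3)(r - 3)(r^2 + 9)

Difference of squares twice: with A = r and B = 3, A⁴ − B⁴ = (A² − B²)(A² + B²), and A² − B² factors again.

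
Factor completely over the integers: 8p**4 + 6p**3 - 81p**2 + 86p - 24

(2p - 1)(4p - 3)(p + 4)(p - 2)

By the rational root theorem, p = 3/4 is a root, so (4p - 3) divides it; the quotient is 2p**3 + 3p**2 - 18p + 8.
Then p = -4 is a root, so (p + 4) is a factor; dividing leaves 2p**2 - 5p + 2.
The remaining quadratic factors as (2p - 1)(p - 2).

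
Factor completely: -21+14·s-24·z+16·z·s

Group as (16·z·s-24·z) + (14·s-21) = 8·z·(2·s-3) + 7·(2·s-3).
Both groups share the factor (2·s-3).

(2·s-3)·(8·z+7)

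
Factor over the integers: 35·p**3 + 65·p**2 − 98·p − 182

(7·p + 13)·(5·p**2 − 14)

Group as (35·p**3 − 98·p) + (65·p**2 − 182) = 7·p·(5·p**2 − 14) + 13·(5·p**2 − 14).
Both groups share the factor (5·p**2 − 14).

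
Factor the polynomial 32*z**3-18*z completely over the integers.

2*z*(4*z+3)*(4*z-3)

Every term has a factor of 2*z. Then 16*z**2-9 = (4*z)² − (3)².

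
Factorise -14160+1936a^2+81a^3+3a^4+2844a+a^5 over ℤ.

Among the possible rational roots, a = -10 is a root, giving the factor (a+10) and quotient a^4-7a^3+151a^2+426a-1416.
Then a = 2 is a root, so (a-2) is a factor; dividing leaves a^3-5a^2+141a+708.
Next, a = -4 is a root, so (a+4) divides it; the quotient is a^2-9a+177.
The quadratic a^2-9a+177 has discriminant -627 < 0 and is irreducible over ℤ.

(a+10)(a+4)(a-2)(a^2-9a+177)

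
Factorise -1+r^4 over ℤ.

Substitute u = r^2 to get a quadratic in u, then factor.
r^2+1 is irreducible over ℤ (sum of squares).
r^2-1 is a difference of squares.

(r+1)(r-1)(r^2+1)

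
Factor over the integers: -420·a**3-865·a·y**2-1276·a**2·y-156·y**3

Group: 6·a·(-70·a**2-61·a·y-12·y**2) + 13·y·(-70·a**2-61·a·y-12·y**2); both groups contain (-70·a**2-61·a·y-12·y**2), so (6·a+13·y) is a factor with cofactor -70·a**2-61·a·y-12·y**2.
The cofactor groups again: -70·a**2-61·a·y-12·y**2 = -10·a·(7·a+4·y) - 3·y·(7·a+4·y); both groups contain (7·a+4·y), giving -(10·a+3·y)·(7·a+4·y).

-(10·a+3·y)·(6·a+13·y)·(7·a+4·y)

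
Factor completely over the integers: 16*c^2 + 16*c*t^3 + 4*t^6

Factor out 4 first: what remains is 4*c^2 + 4*c*t^3 + t^6.
Recognize a perfect-square trinomial with the parts 2*c and t^3.

4*(2*c + t^3)^2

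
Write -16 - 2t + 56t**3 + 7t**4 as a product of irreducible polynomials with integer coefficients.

(t + 8)(7t**3 - 2)

Group as (7t**4 - 2t) + (56t**3 - 16) = t(7t**3 - 2) + 8(7t**3 - 2).
Both groups share the factor (7t**3 - 2).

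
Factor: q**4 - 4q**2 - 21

Substitute u = q**2 to get a quadratic in u, then factor.
q**2 - 7 is irreducible over ℤ (7 is not a perfect square).
q**2 + 3 is irreducible over ℤ (always positive, so no real roots).

(q**2 + 3)(q**2 - 7)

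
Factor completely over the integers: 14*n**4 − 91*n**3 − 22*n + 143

Group as (14*n**4 − 22*n) + (−91*n**3 + 143) = 2*n*(7*n**3 − 11) − 13*(7*n**3 − 11).
Both groups share the factor (7*n**3 − 11).

(2*n − 13)*(7*n**3 − 11)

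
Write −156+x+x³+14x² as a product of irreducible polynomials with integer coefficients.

By the rational root theorem, x = −4 is a root, giving the factor (x+4) and quotient x²+10x−39.
The remaining quadratic factors as (x−3)(x+13).

(x+13)(x+4)(x−3)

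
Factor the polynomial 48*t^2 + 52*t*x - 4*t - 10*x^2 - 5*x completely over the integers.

Group: 4*t*(12*t - 2*x - 1) + 5*x*(12*t - 2*x - 1); both groups contain (12*t - 2*x - 1).

(12*t - 2*x - 1)*(4*t + 5*x)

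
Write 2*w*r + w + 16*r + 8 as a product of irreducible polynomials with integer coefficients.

(2*r + 1)*(w + 8)

Group as (2*w*r + w) + (16*r + 8) = w*(2*r + 1) + 8*(2*r + 1).
Both groups share the factor (2*r + 1).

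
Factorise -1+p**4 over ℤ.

(p+1)(p-1)(p**2+1)

Substitute u = p**2 to get a quadratic in u, then factor.
p**2-1 is a difference of squares.
p**2+1 is irreducible over ℤ (sum of squares).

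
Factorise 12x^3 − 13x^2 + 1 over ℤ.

Testing divisors of the constant over divisors of the leading coefficient, x = −1/4 is a root, so (4x + 1) is a factor; dividing leaves 3x^2 − 4x + 1.
The remaining quadratic factors as (x − 1)(3x − 1).

(3x − 1)(4x + 1)(x − 1)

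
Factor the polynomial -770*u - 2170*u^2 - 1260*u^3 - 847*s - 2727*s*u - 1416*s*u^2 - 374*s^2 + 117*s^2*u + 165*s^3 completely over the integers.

(11*s + 10*u)*(3*s - 9*u - 11)*(5*s + 14*u + 7)

Group: 11*s*(15*s^2 - 3*s*u - 34*s - 126*u^2 - 217*u - 77) + 10*u*(15*s^2 - 3*s*u - 34*s - 126*u^2 - 217*u - 77); both groups contain (15*s^2 - 3*s*u - 34*s - 126*u^2 - 217*u - 77), so (11*s + 10*u) is a factor with cofactor 15*s^2 - 3*s*u - 34*s - 126*u^2 - 217*u - 77.
The cofactor groups again: 15*s^2 - 3*s*u - 34*s - 126*u^2 - 217*u - 77 = 5*s*(3*s - 9*u - 11) + (14*u + 7)*(3*s - 9*u - 11); both groups contain (3*s - 9*u - 11), giving (5*s + 14*u + 7)*(3*s - 9*u - 11).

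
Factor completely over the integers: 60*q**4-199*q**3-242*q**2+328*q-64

Among the possible rational roots, q = 2/3 is a root, giving the factor (3*q-2) and quotient 20*q**3-53*q**2-116*q+32.
Next, q = 1/4 is a root, so (4*q-1) is a factor; dividing leaves 5*q**2-12*q-32.
The remaining quadratic factors as (5*q+8)(q-4).

(3*q-2)*(4*q-1)*(5*q+8)*(q-4)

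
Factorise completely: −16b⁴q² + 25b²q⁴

Factor out b²q² first: what remains is −16b² + 25q².
Recognize a difference of squares with the parts 5q and 4b.

−b²q²(4b + 5q)(4b − 5q)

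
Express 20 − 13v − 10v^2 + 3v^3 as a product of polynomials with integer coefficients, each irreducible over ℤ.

Testing divisors of the constant over divisors of the leading coefficient, v = −5/3 is a root, so (3v + 5) is a factor; dividing leaves v^2 − 5v + 4.
The remaining quadratic factors as (v − 1)(v − 4).

(3v + 5)(v − 1)(v − 4)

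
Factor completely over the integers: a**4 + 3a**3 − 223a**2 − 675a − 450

By the rational root theorem, a = −2 is a root, so (a + 2) divides it; the quotient is a**3 + a**2 − 225a − 225.
Next, a = 15 is a root, so (a − 15) is a factor; dividing leaves a**2 + 16a + 15.
The remaining quadratic factors as (a + 15)(a + 1).

(a + 1)(a + 15)(a + 2)(a − 15)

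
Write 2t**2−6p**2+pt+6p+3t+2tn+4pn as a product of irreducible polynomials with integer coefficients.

−(3p−2t−2n−3)(2p+t)

Group: −3p(2p+t) + (2t+2n+3)(2p+t); both groups contain (2p+t).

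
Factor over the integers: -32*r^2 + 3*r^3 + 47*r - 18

Testing divisors of the constant over divisors of the leading coefficient, r = 9 is a root, so (r - 9) is a factor; dividing leaves 3*r^2 - 5*r + 2.
The remaining quadratic factors as (r - 1)(3*r - 2).

(3*r - 2)*(r - 1)*(r - 9)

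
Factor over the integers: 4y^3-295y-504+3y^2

(4y+7)(y+8)(y-9)

Among the possible rational roots, y = -8 is a root, so (y+8) divides it; the quotient is 4y^2-29y-63.
The remaining quadratic factors as (4y+7)(y-9).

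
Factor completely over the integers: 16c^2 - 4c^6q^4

-4c^2(c^2q^2 + 2)(c^2q^2 - 2)

Pull out the common factor 4c^2, leaving -c^4q^4 + 4.
Recognize a difference of squares with the parts 2 and c^2q^2.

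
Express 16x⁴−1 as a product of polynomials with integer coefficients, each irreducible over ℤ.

Write as (4x²)² − (1)², then factor 4x²−1 once more.

(2x+1)(2x−1)(4x²+1)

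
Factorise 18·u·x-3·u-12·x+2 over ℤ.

Group as (18·u·x-3·u) + (-12·x+2) = 3·u·(6·x-1) - 2·(6·x-1).
Both groups share the factor (6·x-1).

(3·u-2)·(6·x-1)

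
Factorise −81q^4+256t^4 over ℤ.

(4t−3q)(4t+3q)(16t^2+9q^2)

Difference of squares twice: with A = 4t and B = 3q, A⁴ − B⁴ = (A² − B²)(A² + B²), and A² − B² factors again.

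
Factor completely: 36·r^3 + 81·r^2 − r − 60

By the rational root theorem, r = −5/3 is a root, so (3·r + 5) divides it; the quotient is 12·r^2 + 7·r − 12.
The remaining quadratic factors as (3·r + 4)(4·r − 3).

(3·r + 4)·(3·r + 5)·(4·r − 3)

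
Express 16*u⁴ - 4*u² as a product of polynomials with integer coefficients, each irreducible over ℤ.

4*u²*(2*u + 1)*(2*u - 1)

Factor out 4*u², leaving 4*u² - 1, which is a difference of two squares.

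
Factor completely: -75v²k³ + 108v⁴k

3kv²(6v - 5k)(6v + 5k)

Factor out 3v²k, leaving 36v² - 25k², which is a difference of two squares.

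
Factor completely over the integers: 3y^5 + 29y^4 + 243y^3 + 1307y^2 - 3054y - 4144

By the rational root theorem, y = -1 is a root, so (y + 1) is a factor; dividing leaves 3y^4 + 26y^3 + 217y^2 + 1090y - 4144.
Continuing, y = -8 is a root, so (y + 8) is a factor; dividing leaves 3y^3 + 2y^2 + 201y - 518.
Then y = 7/3 is a root, so (3y - 7) divides it; the quotient is y^2 + 3y + 74.
The quadratic y^2 + 3y + 74 has discriminant -287 < 0 and is irreducible over ℤ.

(3y - 7)(y + 1)(y + 8)(y^2 + 3y + 74)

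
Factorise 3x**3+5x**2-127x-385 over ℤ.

By the rational root theorem, x = -5 is a root, so (x+5) is a factor; dividing leaves 3x**2-10x-77.
The remaining quadratic factors as (3x+11)(x-7).

(3x+11)(x+5)(x-7)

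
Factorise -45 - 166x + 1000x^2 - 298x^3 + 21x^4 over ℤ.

(3x - 1)(7x + 1)(x - 5)(x - 9)

Testing divisors of the constant over divisors of the leading coefficient, x = 1/3 is a root, so (3x - 1) divides it; the quotient is 7x^3 - 97x^2 + 301x + 45.
Then x = 9 is a root, so (x - 9) is a factor; dividing leaves 7x^2 - 34x - 5.
The remaining quadratic factors as (x - 5)(7x + 1).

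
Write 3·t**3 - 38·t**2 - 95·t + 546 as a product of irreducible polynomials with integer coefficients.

(3·t + 13)·(t - 14)·(t - 3)

Trying the rational-root candidates, t = 3 is a root, so (t - 3) is a factor; dividing leaves 3·t**2 - 29·t - 182.
The remaining quadratic factors as (3·t + 13)(t - 14).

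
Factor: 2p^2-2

2(p+1)(p-1)

Pull out the common factor 2; p^2-1 is a difference of squares.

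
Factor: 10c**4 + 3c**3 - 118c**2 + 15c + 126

Testing divisors of the constant over divisors of the leading coefficient, c = -7/2 is a root, so (2c + 7) divides it; the quotient is 5c**3 - 16c**2 - 3c + 18.
Then c = 6/5 is a root, so (5c - 6) divides it; the quotient is c**2 - 2c - 3.
The remaining quadratic factors as (c - 3)(c + 1).

(2c + 7)(5c - 6)(c + 1)(c - 3)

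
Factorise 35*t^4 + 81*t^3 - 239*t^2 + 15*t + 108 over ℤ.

Among the possible rational roots, t = -4 is a root, so (t + 4) divides it; the quotient is 35*t^3 - 59*t^2 - 3*t + 27.
Then t = -3/5 is a root, giving the factor (5*t + 3) and quotient 7*t^2 - 16*t + 9.
The remaining quadratic factors as (t - 1)(7*t - 9).

(5*t + 3)*(7*t - 9)*(t + 4)*(t - 1)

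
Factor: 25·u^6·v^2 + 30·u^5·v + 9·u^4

Every term has a factor of u^4; factoring it out leaves 25·u^2·v^2 + 30·u·v + 9.
Recognize a perfect-square trinomial with the parts 5·u·v and 3.

u^4·(5·u·v + 3)^2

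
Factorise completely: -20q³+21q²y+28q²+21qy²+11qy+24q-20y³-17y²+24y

-(4q-5y-8)(5q-4y+3)(q+y)

Group: 4q(-5q²-qy-3q+4y²-3y) + (-5y-8)(-5q²-qy-3q+4y²-3y); both groups contain (-5q²-qy-3q+4y²-3y), so (4q-5y-8) is a factor with cofactor -5q²-qy-3q+4y²-3y.
The cofactor groups again: -5q²-qy-3q+4y²-3y = -q(5q-4y+3) - y(5q-4y+3); both groups contain (5q-4y+3), giving -(q+y)(5q-4y+3).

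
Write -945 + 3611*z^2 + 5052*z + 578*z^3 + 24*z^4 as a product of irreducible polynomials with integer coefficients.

By the rational root theorem, z = -15 is a root, so (z + 15) divides it; the quotient is 24*z^3 + 218*z^2 + 341*z - 63.
Then z = -9/4 is a root, giving the factor (4*z + 9) and quotient 6*z^2 + 41*z - 7.
The remaining quadratic factors as (6*z - 1)(z + 7).

(4*z + 9)*(6*z - 1)*(z + 15)*(z + 7)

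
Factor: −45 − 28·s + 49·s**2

(7·s + 5)·(7·s − 9)

Need a pair with product 49·(−45) = −2205 and sum −28: that's −63 and 35.
Split the middle term: 49·s**2 − 63·s + 35·s − 45 = 7·s·(7·s − 9) + 5·(7·s − 9).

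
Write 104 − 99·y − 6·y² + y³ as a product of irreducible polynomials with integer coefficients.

(y + 8)·(y − 1)·(y − 13)

Among the possible rational roots, y = 13 is a root, so (y − 13) is a factor; dividing leaves y² + 7·y − 8.
The remaining quadratic factors as (y − 1)(y + 8).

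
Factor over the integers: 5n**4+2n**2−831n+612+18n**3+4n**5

(4n−3)(n+4)(n−3)(n**2+n+17)

By the rational root theorem, n = 3/4 is a root, so (4n−3) divides it; the quotient is n**4+2n**3+6n**2+5n−204.
Next, n = −4 is a root, so (n+4) divides it; the quotient is n**3−2n**2+14n−51.
Continuing, n = 3 is a root, so (n−3) is a factor; dividing leaves n**2+n+17.
The quadratic n**2+n+17 has discriminant −67 < 0 and is irreducible over ℤ.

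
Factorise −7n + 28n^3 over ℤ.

Pull out the common factor 7n; 4n^2 − 1 is a difference of squares.

7n(2n + 1)(2n − 1)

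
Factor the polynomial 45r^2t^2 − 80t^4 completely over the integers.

Every term has a factor of 5t^2. Then 9r^2 − 16t^2 = (3r)² − (4t)².

5t^2(3r + 4t)(3r − 4t)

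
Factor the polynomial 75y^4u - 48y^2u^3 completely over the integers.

Factor out 3y^2u, leaving 25y^2 - 16u^2, which is a difference of two squares.

3uy^2(5y - 4u)(5y + 4u)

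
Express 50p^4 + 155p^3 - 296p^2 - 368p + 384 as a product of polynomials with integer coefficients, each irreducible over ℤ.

Testing divisors of the constant over divisors of the leading coefficient, p = -4 is a root, giving the factor (p + 4) and quotient 50p^3 - 45p^2 - 116p + 96.
Continuing, p = 8/5 is a root, so (5p - 8) divides it; the quotient is 10p^2 + 7p - 12.
The remaining quadratic factors as (2p + 3)(5p - 4).

(2p + 3)(5p - 4)(5p - 8)(p + 4)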